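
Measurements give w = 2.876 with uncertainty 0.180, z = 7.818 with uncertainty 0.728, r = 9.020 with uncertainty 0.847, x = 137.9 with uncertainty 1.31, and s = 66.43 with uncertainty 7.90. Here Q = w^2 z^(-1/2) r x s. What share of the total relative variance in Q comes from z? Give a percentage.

(δQ/Q)² = (2·δw/w)² + (−½·δz/z)² + (1·δr/r)² + (1·δx/x)² + (1·δs/s)²
  w term: (2×0.0626)² = 0.0157
  z term: (-0.5×0.0931)² = 0.00217
  r term: (1×0.0939)² = 0.00882
  x term: (1×0.00950)² = 9.02e-05
  s term: (1×0.119)² = 0.0141
Total = 0.0409. Share from z = 0.00217/0.0409 = 0.0530.

5.30%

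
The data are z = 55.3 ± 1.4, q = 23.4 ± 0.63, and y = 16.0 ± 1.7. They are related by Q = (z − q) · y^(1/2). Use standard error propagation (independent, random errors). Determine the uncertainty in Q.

9.15

Let u = z − q = 31.9. δu = √(δz² + δq²) = √(1.96 + 0.397) = 1.54, so δu/u = 0.0481.
Q is then a monomial in u, y:
δQ/Q = √((δu/u)² + (½·δy/y)²) = √(0.00232 + 0.00282) = 0.0717
Q = 128, so δQ = 0.0717 × 128 = 9.15.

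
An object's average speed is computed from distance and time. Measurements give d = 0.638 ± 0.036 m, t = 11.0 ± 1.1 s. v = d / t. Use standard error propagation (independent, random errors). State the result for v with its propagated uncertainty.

Products/powers → add relative errors in quadrature, weighted by exponent:
  (1·δd/d)² = (1×0.0564)² = 0.00318;  (-1·δt/t)² = (-1×0.100)² = 0.0100
δv/v = √(0.0132) = 0.115
v = 0.0580 m/s, so δv = 0.115 × 0.0580 = 0.00666 m/s.

0.0580 ± 0.00666 m/s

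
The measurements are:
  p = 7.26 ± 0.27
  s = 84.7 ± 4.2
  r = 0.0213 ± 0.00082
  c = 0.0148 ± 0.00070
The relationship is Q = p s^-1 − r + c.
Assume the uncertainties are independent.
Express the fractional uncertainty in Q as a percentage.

Let w = p·s^-1 = 0.0857. δw/w = √((1·δp/p)² + (-1·δs/s)²) = √(0.00138 + 0.00246) = 0.0620, so δw = 0.00531.
Q = w − r + c: δQ = √(δw² + δr² + δc²) = √(2.82e-05 + 6.72e-07 + 4.9e-07) = 0.00542
Q = 0.0792, so δQ/Q = 0.00542/0.0792 = 0.0684.

6.84%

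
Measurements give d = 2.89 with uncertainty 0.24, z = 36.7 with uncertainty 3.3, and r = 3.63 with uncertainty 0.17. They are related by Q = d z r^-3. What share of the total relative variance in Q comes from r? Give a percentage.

(δQ/Q)² = (1·δd/d)² + (1·δz/z)² + (-3·δr/r)²
  d term: (1×0.0830)² = 0.00690
  z term: (1×0.0899)² = 0.00809
  r term: (-3×0.0468)² = 0.0197
Total = 0.0347. Share from r = 0.0197/0.0347 = 0.569.

56.9%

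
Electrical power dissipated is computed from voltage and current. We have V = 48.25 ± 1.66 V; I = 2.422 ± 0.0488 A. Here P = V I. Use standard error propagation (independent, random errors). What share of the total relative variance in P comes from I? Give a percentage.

(δP/P)² = (1·δV/V)² + (1·δI/I)²
  V term: (1×0.0344)² = 0.00118
  I term: (1×0.0201)² = 0.000406
Total = 0.00159. Share from I = 0.000406/0.00159 = 0.255.

25.5%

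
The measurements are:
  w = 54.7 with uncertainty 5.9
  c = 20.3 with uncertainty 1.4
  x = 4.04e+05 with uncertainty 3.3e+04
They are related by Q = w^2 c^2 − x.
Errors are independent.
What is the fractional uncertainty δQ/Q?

Let p = w^2·c^2 = 1.23e+06. δp/p = √((2·δw/w)² + (2·δc/c)²) = √(0.0465 + 0.0190) = 0.256, so δp = 3.16e+05.
Q = p − x: δQ = √(δp² + δx²) = √(9.97e+10 + 1.09e+09) = 3.17e+05
Q = 8.29e+05, so δQ/Q = 3.17e+05/8.29e+05 = 0.383.

0.383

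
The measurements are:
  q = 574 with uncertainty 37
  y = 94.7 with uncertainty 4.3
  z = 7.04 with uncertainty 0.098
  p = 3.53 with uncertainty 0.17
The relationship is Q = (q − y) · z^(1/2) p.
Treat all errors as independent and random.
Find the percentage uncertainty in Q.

Let u = q − y = 479. δu = √(δq² + δy²) = √(1370 + 18.5) = 37.2, so δu/u = 0.0777.
Q is then a monomial in u, z, p:
δQ/Q = √((δu/u)² + (½·δz/z)² + (1·δp/p)²) = √(0.00604 + 4.84e-05 + 0.00232) = 0.0917

9.17%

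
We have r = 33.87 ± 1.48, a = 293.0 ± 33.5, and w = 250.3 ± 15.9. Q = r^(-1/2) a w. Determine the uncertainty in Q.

Since Q is a product/quotient, work with relative uncertainties:
  (−½·δr/r)² = (-0.5×0.0437)² = 0.000477;  (1·δa/a)² = (1×0.114)² = 0.0131;  (1·δw/w)² = (1×0.0635)² = 0.00404
δQ/Q = √(0.0176) = 0.133
Q = 12600, so δQ = 0.133 × 12600 = 1670.

1670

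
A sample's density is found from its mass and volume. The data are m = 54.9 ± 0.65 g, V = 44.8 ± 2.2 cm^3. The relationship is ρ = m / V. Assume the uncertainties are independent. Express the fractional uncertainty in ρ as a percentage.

5.05%

Products/powers → add relative errors in quadrature, weighted by exponent:
  (1·δm/m)² = (1×0.0118)² = 0.000140;  (-1·δV/V)² = (-1×0.0491)² = 0.00241
δρ/ρ = √(0.00255) = 0.0505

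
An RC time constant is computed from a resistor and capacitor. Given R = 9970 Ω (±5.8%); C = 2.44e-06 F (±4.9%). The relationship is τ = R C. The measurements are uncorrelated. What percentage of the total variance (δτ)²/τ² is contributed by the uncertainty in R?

(δτ/τ)² = (1·δR/R)² + (1·δC/C)²
  R term: (1×0.0580)² = 0.00336
  C term: (1×0.0490)² = 0.00240
Total = 0.00576. Share from R = 0.00336/0.00576 = 0.584.

58.4%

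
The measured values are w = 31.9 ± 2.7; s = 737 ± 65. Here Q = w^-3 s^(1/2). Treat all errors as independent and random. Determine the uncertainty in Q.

0.000216

Since Q is a product/quotient, work with relative uncertainties:
  (-3·δw/w)² = (-3×0.0846)² = 0.0645;  (½·δs/s)² = (0.5×0.0882)² = 0.00194
δQ/Q = √(0.0664) = 0.258
Q = 0.000836, so δQ = 0.258 × 0.000836 = 0.000216.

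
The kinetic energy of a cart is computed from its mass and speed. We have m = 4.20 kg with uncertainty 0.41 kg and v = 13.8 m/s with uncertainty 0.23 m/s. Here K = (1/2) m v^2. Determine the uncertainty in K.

Since K is a product/quotient, work with relative uncertainties:
  (1·δm/m)² = (1×0.0976)² = 0.00953;  (2·δv/v)² = (2×0.0167)² = 0.00111
δK/K = √(0.0106) = 0.103
K = 400 J, so δK = 0.103 × 400 = 41.3 J.

41.3 J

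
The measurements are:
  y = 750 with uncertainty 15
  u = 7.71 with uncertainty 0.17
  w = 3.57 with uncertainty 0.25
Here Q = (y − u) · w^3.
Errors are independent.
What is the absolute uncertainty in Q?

7130

Let h = y − u = 742. δh = √(δy² + δu²) = √(225 + 0.0289) = 15.0, so δh/h = 0.0202.
Q is then a monomial in h, w:
δQ/Q = √((δh/h)² + (3·δw/w)²) = √(0.000408 + 0.0441) = 0.211
Q = 33800, so δQ = 0.211 × 33800 = 7130.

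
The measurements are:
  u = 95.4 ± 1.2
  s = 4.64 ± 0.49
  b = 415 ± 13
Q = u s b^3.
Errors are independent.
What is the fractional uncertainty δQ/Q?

0.142

Products/powers → add relative errors in quadrature, weighted by exponent:
  (1·δu/u)² = (1×0.0126)² = 0.000158;  (1·δs/s)² = (1×0.106)² = 0.0112;  (3·δb/b)² = (3×0.0313)² = 0.00883
δQ/Q = √(0.0201) = 0.142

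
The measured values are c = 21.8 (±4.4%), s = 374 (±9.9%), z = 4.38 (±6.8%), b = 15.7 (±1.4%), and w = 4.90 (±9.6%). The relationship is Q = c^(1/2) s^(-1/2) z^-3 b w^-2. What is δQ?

0.000537

For a monomial Q ∝ c^(1/2), s^(-1/2), z^-3, b, w^-2, fractional errors add in quadrature:
  (½·δc/c)² = (0.5×0.0440)² = 0.000484;  (−½·δs/s)² = (-0.5×0.0990)² = 0.00245;  (-3·δz/z)² = (-3×0.0680)² = 0.0416;  (1·δb/b)² = (1×0.0140)² = 0.000196;  (-2·δw/w)² = (-2×0.0960)² = 0.0369
δQ/Q = √(0.0816) = 0.286
Q = 0.00188, so δQ = 0.286 × 0.00188 = 0.000537.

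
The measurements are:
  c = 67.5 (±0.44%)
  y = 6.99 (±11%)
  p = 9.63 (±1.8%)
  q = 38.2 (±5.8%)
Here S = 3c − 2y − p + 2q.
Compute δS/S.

Absolute uncertainties add in quadrature for a linear combination:
  (3·δc)² = 0.794;  (2·δy)² = 2.36;  (δp)² = 0.0300;  (2·δq)² = 19.6
δS = √(22.8) = 4.78
S = 255, so δS/S = 4.78/255 = 0.0187.

0.0187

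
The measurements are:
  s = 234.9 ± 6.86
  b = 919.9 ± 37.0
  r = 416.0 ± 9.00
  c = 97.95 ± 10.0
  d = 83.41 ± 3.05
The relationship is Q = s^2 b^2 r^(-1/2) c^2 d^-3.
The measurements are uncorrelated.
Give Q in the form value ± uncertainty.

Each factor contributes (exponent × relative error)² to (δQ/Q)²:
  (2·δs/s)² = (2×0.0292)² = 0.00341;  (2·δb/b)² = (2×0.0402)² = 0.00647;  (−½·δr/r)² = (-0.5×0.0216)² = 0.000117;  (2·δc/c)² = (2×0.102)² = 0.0417;  (-3·δd/d)² = (-3×0.0366)² = 0.0120
δQ/Q = √(0.0637) = 0.252
Q = 3.785e+07, so δQ = 0.252 × 3.785e+07 = 9.55e+06.

(3.785 ± 0.955) × 10^7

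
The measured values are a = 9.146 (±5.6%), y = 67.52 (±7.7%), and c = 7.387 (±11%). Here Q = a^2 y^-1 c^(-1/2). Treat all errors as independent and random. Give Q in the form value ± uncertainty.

0.4558 ± 0.0668

Products/powers → add relative errors in quadrature, weighted by exponent:
  (2·δa/a)² = (2×0.0560)² = 0.0125;  (-1·δy/y)² = (-1×0.0770)² = 0.00593;  (−½·δc/c)² = (-0.5×0.110)² = 0.00302
δQ/Q = √(0.0215) = 0.147
Q = 0.4558, so δQ = 0.147 × 0.4558 = 0.0668.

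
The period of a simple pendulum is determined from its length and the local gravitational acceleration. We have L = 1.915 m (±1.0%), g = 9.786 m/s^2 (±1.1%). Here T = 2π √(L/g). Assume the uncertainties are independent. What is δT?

0.0207 s

Relative error in a monomial: (δT/T)² = Σ (nᵢ · δxᵢ/xᵢ)².
  (½·δL/L)² = (0.5×0.0100)² = 2.5e-05;  (−½·δg/g)² = (-0.5×0.0110)² = 3.03e-05
δT/T = √(5.53e-05) = 0.00743
T = 2.779 s, so δT = 0.00743 × 2.779 = 0.0207 s.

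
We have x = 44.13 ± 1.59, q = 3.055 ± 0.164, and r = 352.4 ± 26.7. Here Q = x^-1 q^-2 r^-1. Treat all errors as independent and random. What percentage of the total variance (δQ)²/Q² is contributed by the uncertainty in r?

(δQ/Q)² = (-1·δx/x)² + (-2·δq/q)² + (-1·δr/r)²
  x term: (-1×0.0360)² = 0.00130
  q term: (-2×0.0537)² = 0.0115
  r term: (-1×0.0758)² = 0.00574
Total = 0.0186. Share from r = 0.00574/0.0186 = 0.309.

30.9%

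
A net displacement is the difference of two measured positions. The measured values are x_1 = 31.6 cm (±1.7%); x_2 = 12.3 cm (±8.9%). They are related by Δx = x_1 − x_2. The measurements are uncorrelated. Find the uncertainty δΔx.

1.22 cm

Δx is a linear combination, so absolute uncertainties add in quadrature:
  (δx_1)² = 0.289;  (δx_2)² = 1.20
δΔx = √(1.49) = 1.22 cm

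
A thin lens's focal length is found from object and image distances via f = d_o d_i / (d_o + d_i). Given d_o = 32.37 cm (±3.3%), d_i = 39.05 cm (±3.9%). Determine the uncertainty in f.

∂f/∂d_o = (d_i/(d_o+d_i))² = 0.299;  ∂f/∂d_i = (d_o/(d_o+d_i))² = 0.205
δf = √((∂f/∂d_o · δd_o)² + (∂f/∂d_i · δd_i)²) = √(0.102 + 0.0979) = 0.447 cm

0.447 cm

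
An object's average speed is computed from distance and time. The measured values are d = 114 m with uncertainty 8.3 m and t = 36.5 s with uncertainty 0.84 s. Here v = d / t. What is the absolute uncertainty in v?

0.238 m/s

Since v is a product/quotient, work with relative uncertainties:
  (1·δd/d)² = (1×0.0728)² = 0.00530;  (-1·δt/t)² = (-1×0.0230)² = 0.000530
δv/v = √(0.00583) = 0.0764
v = 3.12 m/s, so δv = 0.0764 × 3.12 = 0.238 m/s.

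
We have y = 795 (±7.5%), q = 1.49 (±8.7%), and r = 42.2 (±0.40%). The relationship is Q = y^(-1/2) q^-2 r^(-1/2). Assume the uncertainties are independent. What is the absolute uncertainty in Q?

0.000438

For a monomial Q ∝ y^(-1/2), q^-2, r^(-1/2), fractional errors add in quadrature:
  (−½·δy/y)² = (-0.5×0.0750)² = 0.00141;  (-2·δq/q)² = (-2×0.0870)² = 0.0303;  (−½·δr/r)² = (-0.5×0.00400)² = 4e-06
δQ/Q = √(0.0317) = 0.178
Q = 0.00246, so δQ = 0.178 × 0.00246 = 0.000438.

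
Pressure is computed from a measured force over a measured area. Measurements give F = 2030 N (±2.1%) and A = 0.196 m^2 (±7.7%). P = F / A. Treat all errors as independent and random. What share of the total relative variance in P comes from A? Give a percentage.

93.1%

(δP/P)² = (1·δF/F)² + (-1·δA/A)²
  F term: (1×0.0210)² = 0.000441
  A term: (-1×0.0770)² = 0.00593
Total = 0.00637. Share from A = 0.00593/0.00637 = 0.931.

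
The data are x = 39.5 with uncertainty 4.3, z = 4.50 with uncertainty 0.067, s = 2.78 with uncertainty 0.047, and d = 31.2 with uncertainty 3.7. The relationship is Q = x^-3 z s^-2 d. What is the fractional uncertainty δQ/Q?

For a monomial Q ∝ x^-3, z, s^-2, d, fractional errors add in quadrature:
  (-3·δx/x)² = (-3×0.109)² = 0.107;  (1·δz/z)² = (1×0.0149)² = 0.000222;  (-2·δs/s)² = (-2×0.0169)² = 0.00114;  (1·δd/d)² = (1×0.119)² = 0.0141
δQ/Q = √(0.122) = 0.349

0.349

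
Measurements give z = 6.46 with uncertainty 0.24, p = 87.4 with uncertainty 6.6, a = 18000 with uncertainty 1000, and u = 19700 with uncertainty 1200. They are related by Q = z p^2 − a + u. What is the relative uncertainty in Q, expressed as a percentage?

Let w = z·p^2 = 49300. δw/w = √((1·δz/z)² + (2·δp/p)²) = √(0.00138 + 0.0228) = 0.156, so δw = 7670.
Q = w − a + u: δQ = √(δw² + δa² + δu²) = √(5.89e+07 + 1e+06 + 1.44e+06) = 7830
Q = 51000, so δQ/Q = 7830/51000 = 0.153.

15.3%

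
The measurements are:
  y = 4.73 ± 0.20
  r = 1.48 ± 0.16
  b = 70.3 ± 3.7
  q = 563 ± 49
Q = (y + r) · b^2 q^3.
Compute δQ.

1.56e+12

Let u = y + r = 6.21. δu = √(δy² + δr²) = √(0.0400 + 0.0256) = 0.256, so δu/u = 0.0412.
Q is then a monomial in u, b, q:
δQ/Q = √((δu/u)² + (2·δb/b)² + (3·δq/q)²) = √(0.00170 + 0.0111 + 0.0682) = 0.285
Q = 5.48e+12, so δQ = 0.285 × 5.48e+12 = 1.56e+12.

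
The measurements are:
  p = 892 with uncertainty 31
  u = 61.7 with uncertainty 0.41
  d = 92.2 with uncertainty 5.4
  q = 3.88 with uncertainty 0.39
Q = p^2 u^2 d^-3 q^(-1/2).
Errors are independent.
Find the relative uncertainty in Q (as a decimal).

Q is a product of powers, so relative uncertainties combine in quadrature:
  (2·δp/p)² = (2×0.0348)² = 0.00483;  (2·δu/u)² = (2×0.00665)² = 0.000177;  (-3·δd/d)² = (-3×0.0586)² = 0.0309;  (−½·δq/q)² = (-0.5×0.101)² = 0.00253
δQ/Q = √(0.0384) = 0.196

0.196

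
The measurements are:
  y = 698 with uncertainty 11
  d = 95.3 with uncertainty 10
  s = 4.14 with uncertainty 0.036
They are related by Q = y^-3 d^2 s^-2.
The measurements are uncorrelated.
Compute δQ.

Q is a product of powers, so relative uncertainties combine in quadrature:
  (-3·δy/y)² = (-3×0.0158)² = 0.00224;  (2·δd/d)² = (2×0.105)² = 0.0440;  (-2·δs/s)² = (-2×0.00870)² = 0.000302
δQ/Q = √(0.0466) = 0.216
Q = 1.56e-06, so δQ = 0.216 × 1.56e-06 = 3.36e-07.

3.36e-07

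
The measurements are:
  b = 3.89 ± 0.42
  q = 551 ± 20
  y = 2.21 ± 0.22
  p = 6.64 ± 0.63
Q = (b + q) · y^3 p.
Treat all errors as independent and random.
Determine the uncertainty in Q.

Let u = b + q = 555. δu = √(δb² + δq²) = √(0.176 + 400) = 20.0, so δu/u = 0.0361.
Q is then a monomial in u, y, p:
δQ/Q = √((δu/u)² + (3·δy/y)² + (1·δp/p)²) = √(0.00130 + 0.0892 + 0.00900) = 0.315
Q = 39800, so δQ = 0.315 × 39800 = 12500.

12500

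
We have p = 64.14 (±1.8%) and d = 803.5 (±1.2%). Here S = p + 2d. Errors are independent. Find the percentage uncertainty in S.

For a sum/difference, combine absolute errors in quadrature:
  (δp)² = 1.33;  (2·δd)² = 372
δS = √(373) = 19.3
S = 1671, so δS/S = 19.3/1671 = 0.0116.

1.16%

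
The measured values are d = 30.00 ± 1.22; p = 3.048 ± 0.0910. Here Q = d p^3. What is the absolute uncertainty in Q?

83.6

Since Q is a product/quotient, work with relative uncertainties:
  (1·δd/d)² = (1×0.0407)² = 0.00165;  (3·δp/p)² = (3×0.0299)² = 0.00802
δQ/Q = √(0.00968) = 0.0984
Q = 849.5, so δQ = 0.0984 × 849.5 = 83.6.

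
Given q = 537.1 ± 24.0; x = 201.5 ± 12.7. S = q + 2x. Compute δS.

S is a linear combination, so absolute uncertainties add in quadrature:
  (δq)² = 576;  (2·δx)² = 645
δS = √(1220) = 34.9

34.9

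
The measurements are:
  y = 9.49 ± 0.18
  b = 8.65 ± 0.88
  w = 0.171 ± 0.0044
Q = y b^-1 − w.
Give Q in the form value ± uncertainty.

0.926 ± 0.114

Let p = y·b^-1 = 1.10. δp/p = √((1·δy/y)² + (-1·δb/b)²) = √(0.000360 + 0.0103) = 0.103, so δp = 0.114.
Q = p − w: δQ = √(δp² + δw²) = √(0.0129 + 1.94e-05) = 0.114
Q = 0.926.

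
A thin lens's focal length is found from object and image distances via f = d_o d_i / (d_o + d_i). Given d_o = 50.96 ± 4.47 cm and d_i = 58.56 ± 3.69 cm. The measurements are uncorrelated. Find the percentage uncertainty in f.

5.53%

∂f/∂d_o = (d_i/(d_o+d_i))² = 0.286;  ∂f/∂d_i = (d_o/(d_o+d_i))² = 0.217
δf = √((∂f/∂d_o · δd_o)² + (∂f/∂d_i · δd_i)²) = √(1.63 + 0.638) = 1.51 cm
f = 27.25 cm, so δf/f = 1.51/27.25 = 0.0553.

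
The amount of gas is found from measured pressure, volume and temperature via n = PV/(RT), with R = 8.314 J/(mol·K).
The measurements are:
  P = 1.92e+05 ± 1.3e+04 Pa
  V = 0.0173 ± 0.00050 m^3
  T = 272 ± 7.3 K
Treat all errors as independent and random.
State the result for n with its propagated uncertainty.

Each factor contributes (exponent × relative error)² to (δn/n)²:
  (1·δP/P)² = (1×0.0677)² = 0.00458;  (1·δV/V)² = (1×0.0289)² = 0.000835;  (-1·δT/T)² = (-1×0.0268)² = 0.000720
δn/n = √(0.00614) = 0.0784
n = 1.47 mol, so δn = 0.0784 × 1.47 = 0.115 mol.

1.47 ± 0.115 mol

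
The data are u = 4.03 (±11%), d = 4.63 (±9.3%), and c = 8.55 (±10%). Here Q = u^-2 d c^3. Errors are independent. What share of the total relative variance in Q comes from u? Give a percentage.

(δQ/Q)² = (-2·δu/u)² + (1·δd/d)² + (3·δc/c)²
  u term: (-2×0.110)² = 0.0484
  d term: (1×0.0930)² = 0.00865
  c term: (3×0.100)² = 0.0900
Total = 0.147. Share from u = 0.0484/0.147 = 0.329.

32.9%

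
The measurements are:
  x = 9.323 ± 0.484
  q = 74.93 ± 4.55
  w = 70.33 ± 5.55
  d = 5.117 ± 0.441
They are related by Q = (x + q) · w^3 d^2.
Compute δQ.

Let u = x + q = 84.25. δu = √(δx² + δq²) = √(0.234 + 20.7) = 4.58, so δu/u = 0.0543.
Q is then a monomial in u, w, d:
δQ/Q = √((δu/u)² + (3·δw/w)² + (2·δd/d)²) = √(0.00295 + 0.0560 + 0.0297) = 0.298
Q = 7.674e+08, so δQ = 0.298 × 7.674e+08 = 2.29e+08.

2.29e+08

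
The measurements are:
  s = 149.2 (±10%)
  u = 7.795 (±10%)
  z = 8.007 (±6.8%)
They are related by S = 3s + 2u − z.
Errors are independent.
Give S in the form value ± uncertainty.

455.2 ± 44.8

Absolute uncertainties add in quadrature for a linear combination:
  (3·δs)² = 2000;  (2·δu)² = 2.43;  (δz)² = 0.296
δS = √(2010) = 44.8
S = 455.2.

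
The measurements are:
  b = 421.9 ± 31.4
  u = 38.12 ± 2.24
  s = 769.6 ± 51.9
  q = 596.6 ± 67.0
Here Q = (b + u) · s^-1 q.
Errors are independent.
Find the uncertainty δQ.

52.7

Let w = b + u = 460.0. δw = √(δb² + δu²) = √(986 + 5.02) = 31.5, so δw/w = 0.0684.
Q is then a monomial in w, s, q:
δQ/Q = √((δw/w)² + (-1·δs/s)² + (1·δq/q)²) = √(0.00468 + 0.00455 + 0.0126) = 0.148
Q = 356.6, so δQ = 0.148 × 356.6 = 52.7.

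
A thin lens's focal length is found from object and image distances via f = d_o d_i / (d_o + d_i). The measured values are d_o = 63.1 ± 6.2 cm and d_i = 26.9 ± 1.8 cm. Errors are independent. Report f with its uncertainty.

∂f/∂d_o = (d_i/(d_o+d_i))² = 0.0893;  ∂f/∂d_i = (d_o/(d_o+d_i))² = 0.492
δf = √((∂f/∂d_o · δd_o)² + (∂f/∂d_i · δd_i)²) = √(0.307 + 0.783) = 1.04 cm
f = 18.9 cm.

18.9 ± 1.04 cm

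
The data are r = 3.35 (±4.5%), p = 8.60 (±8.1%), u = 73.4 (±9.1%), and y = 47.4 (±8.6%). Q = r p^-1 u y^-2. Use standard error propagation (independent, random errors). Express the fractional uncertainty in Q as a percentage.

For a monomial Q ∝ r, p^-1, u, y^-2, fractional errors add in quadrature:
  (1·δr/r)² = (1×0.0450)² = 0.00202;  (-1·δp/p)² = (-1×0.0810)² = 0.00656;  (1·δu/u)² = (1×0.0910)² = 0.00828;  (-2·δy/y)² = (-2×0.0860)² = 0.0296
δQ/Q = √(0.0465) = 0.216

21.6%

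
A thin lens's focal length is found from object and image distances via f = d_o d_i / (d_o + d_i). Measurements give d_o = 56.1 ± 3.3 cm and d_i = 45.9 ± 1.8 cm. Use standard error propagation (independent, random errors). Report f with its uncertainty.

∂f/∂d_o = (d_i/(d_o+d_i))² = 0.203;  ∂f/∂d_i = (d_o/(d_o+d_i))² = 0.303
δf = √((∂f/∂d_o · δd_o)² + (∂f/∂d_i · δd_i)²) = √(0.447 + 0.296) = 0.862 cm
f = 25.2 cm.

25.2 ± 0.862 cm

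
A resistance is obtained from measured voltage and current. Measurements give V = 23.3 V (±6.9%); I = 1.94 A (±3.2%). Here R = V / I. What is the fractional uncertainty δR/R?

0.0761

Products/powers → add relative errors in quadrature, weighted by exponent:
  (1·δV/V)² = (1×0.0690)² = 0.00476;  (-1·δI/I)² = (-1×0.0320)² = 0.00102
δR/R = √(0.00579) = 0.0761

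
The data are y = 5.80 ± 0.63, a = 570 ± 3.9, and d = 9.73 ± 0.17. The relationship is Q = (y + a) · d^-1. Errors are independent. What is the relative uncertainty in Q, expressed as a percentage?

1.88%

Let u = y + a = 576. δu = √(δy² + δa²) = √(0.397 + 15.2) = 3.95, so δu/u = 0.00686.
Q is then a monomial in u, d:
δQ/Q = √((δu/u)² + (-1·δd/d)²) = √(4.71e-05 + 0.000305) = 0.0188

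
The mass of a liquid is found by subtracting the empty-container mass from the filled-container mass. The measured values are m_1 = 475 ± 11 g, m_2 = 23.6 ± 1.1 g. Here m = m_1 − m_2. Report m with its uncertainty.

For a sum/difference, combine absolute errors in quadrature:
  (δm_1)² = 121;  (δm_2)² = 1.21
δm = √(122) = 11.1 g
m = 451 g.

451 ± 11.1 g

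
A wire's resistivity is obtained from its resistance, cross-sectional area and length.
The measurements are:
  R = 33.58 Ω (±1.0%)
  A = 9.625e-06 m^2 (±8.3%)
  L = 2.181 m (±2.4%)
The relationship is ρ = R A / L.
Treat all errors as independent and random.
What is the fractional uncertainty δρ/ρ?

Products/powers → add relative errors in quadrature, weighted by exponent:
  (1·δR/R)² = (1×0.0100)² = 0.000100;  (1·δA/A)² = (1×0.0830)² = 0.00689;  (-1·δL/L)² = (-1×0.0240)² = 0.000576
δρ/ρ = √(0.00757) = 0.0870

0.0870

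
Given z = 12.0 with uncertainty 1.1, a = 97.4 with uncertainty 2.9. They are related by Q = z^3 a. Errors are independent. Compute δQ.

46600

For a monomial Q ∝ z^3, a, fractional errors add in quadrature:
  (3·δz/z)² = (3×0.0917)² = 0.0756;  (1·δa/a)² = (1×0.0298)² = 0.000886
δQ/Q = √(0.0765) = 0.277
Q = 1.68e+05, so δQ = 0.277 × 1.68e+05 = 46600.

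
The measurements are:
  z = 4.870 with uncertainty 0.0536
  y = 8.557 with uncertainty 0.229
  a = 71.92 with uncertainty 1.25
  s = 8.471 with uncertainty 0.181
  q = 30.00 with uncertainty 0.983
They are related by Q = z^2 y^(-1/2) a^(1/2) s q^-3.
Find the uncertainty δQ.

0.00225

Since Q is a product/quotient, work with relative uncertainties:
  (2·δz/z)² = (2×0.0110)² = 0.000485;  (−½·δy/y)² = (-0.5×0.0268)² = 0.000179;  (½·δa/a)² = (0.5×0.0174)² = 7.55e-05;  (1·δs/s)² = (1×0.0214)² = 0.000457;  (-3·δq/q)² = (-3×0.0328)² = 0.00966
δQ/Q = √(0.0109) = 0.104
Q = 0.02157, so δQ = 0.104 × 0.02157 = 0.00225.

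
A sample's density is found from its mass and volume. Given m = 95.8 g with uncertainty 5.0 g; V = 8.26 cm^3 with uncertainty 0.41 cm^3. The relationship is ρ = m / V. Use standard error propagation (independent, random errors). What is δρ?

0.835 g/cm^3

Each factor contributes (exponent × relative error)² to (δρ/ρ)²:
  (1·δm/m)² = (1×0.0522)² = 0.00272;  (-1·δV/V)² = (-1×0.0496)² = 0.00246
δρ/ρ = √(0.00519) = 0.0720
ρ = 11.6 g/cm^3, so δρ = 0.0720 × 11.6 = 0.835 g/cm^3.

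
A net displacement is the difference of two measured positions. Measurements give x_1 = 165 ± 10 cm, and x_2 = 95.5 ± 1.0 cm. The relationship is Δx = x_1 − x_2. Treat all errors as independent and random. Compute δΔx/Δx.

0.145

Sums and differences: (δΔx)² = Σ (cᵢ δxᵢ)².
  (δx_1)² = 100;  (δx_2)² = 1.00
δΔx = √(101) = 10.0 cm
Δx = 69.5 cm, so δΔx/Δx = 10.0/69.5 = 0.145.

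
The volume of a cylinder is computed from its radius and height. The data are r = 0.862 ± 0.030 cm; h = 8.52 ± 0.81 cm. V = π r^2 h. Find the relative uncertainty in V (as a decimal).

Since V is a product/quotient, work with relative uncertainties:
  (2·δr/r)² = (2×0.0348)² = 0.00484;  (1·δh/h)² = (1×0.0951)² = 0.00904
δV/V = √(0.0139) = 0.118

0.118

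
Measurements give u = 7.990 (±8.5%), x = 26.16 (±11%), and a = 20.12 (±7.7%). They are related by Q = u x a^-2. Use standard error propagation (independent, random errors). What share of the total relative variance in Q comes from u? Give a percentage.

16.8%

(δQ/Q)² = (1·δu/u)² + (1·δx/x)² + (-2·δa/a)²
  u term: (1×0.0850)² = 0.00723
  x term: (1×0.110)² = 0.0121
  a term: (-2×0.0770)² = 0.0237
Total = 0.0430. Share from u = 0.00723/0.0430 = 0.168.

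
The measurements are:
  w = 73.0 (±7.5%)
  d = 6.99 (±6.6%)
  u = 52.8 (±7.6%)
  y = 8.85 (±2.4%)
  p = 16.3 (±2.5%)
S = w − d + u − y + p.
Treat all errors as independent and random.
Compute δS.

6.82

Each term contributes (cᵢ δxᵢ)² to (δS)²:
  (δw)² = 30.0;  (δd)² = 0.213;  (δu)² = 16.1;  (δy)² = 0.0451;  (δp)² = 0.166
δS = √(46.5) = 6.82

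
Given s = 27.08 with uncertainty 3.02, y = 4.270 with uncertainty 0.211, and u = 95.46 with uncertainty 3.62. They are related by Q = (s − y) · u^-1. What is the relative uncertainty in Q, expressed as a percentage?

13.8%

Let w = s − y = 22.81. δw = √(δs² + δy²) = √(9.12 + 0.0445) = 3.03, so δw/w = 0.133.
Q is then a monomial in w, u:
δQ/Q = √((δw/w)² + (-1·δu/u)²) = √(0.0176 + 0.00144) = 0.138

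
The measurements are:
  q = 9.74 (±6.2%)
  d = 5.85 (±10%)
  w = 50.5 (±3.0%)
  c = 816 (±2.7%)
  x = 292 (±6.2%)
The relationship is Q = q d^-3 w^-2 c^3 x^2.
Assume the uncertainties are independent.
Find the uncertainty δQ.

Since Q is a product/quotient, work with relative uncertainties:
  (1·δq/q)² = (1×0.0620)² = 0.00384;  (-3·δd/d)² = (-3×0.100)² = 0.0900;  (-2·δw/w)² = (-2×0.0300)² = 0.00360;  (3·δc/c)² = (3×0.0270)² = 0.00656;  (2·δx/x)² = (2×0.0620)² = 0.0154
δQ/Q = √(0.119) = 0.346
Q = 8.84e+08, so δQ = 0.346 × 8.84e+08 = 3.05e+08.

3.05e+08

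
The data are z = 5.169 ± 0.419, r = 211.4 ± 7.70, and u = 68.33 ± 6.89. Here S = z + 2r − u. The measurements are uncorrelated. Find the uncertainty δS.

16.9

Each term contributes (cᵢ δxᵢ)² to (δS)²:
  (δz)² = 0.176;  (2·δr)² = 237;  (δu)² = 47.5
δS = √(285) = 16.9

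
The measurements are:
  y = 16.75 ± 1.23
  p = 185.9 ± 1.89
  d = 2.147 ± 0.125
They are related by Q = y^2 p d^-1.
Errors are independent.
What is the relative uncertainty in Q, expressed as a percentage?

Each factor contributes (exponent × relative error)² to (δQ/Q)²:
  (2·δy/y)² = (2×0.0734)² = 0.0216;  (1·δp/p)² = (1×0.0102)² = 0.000103;  (-1·δd/d)² = (-1×0.0582)² = 0.00339
δQ/Q = √(0.0251) = 0.158

15.8%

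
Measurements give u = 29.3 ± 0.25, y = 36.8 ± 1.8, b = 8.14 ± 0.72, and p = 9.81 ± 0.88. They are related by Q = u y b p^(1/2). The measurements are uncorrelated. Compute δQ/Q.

0.111

Products/powers → add relative errors in quadrature, weighted by exponent:
  (1·δu/u)² = (1×0.00853)² = 7.28e-05;  (1·δy/y)² = (1×0.0489)² = 0.00239;  (1·δb/b)² = (1×0.0885)² = 0.00782;  (½·δp/p)² = (0.5×0.0897)² = 0.00201
δQ/Q = √(0.0123) = 0.111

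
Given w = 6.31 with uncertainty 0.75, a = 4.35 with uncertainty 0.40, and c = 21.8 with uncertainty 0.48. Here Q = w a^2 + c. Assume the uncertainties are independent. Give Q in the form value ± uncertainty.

Let p = w·a^2 = 119. δp/p = √((1·δw/w)² + (2·δa/a)²) = √(0.0141 + 0.0338) = 0.219, so δp = 26.1.
Q = p + c: δQ = √(δp² + δc²) = √(684 + 0.230) = 26.2
Q = 141.

141 ± 26.2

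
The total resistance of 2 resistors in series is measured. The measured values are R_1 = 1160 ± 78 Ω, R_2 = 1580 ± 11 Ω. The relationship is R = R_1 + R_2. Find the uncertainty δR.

78.8 Ω

Absolute uncertainties add in quadrature for a linear combination:
  (δR_1)² = 6080;  (δR_2)² = 121
δR = √(6200) = 78.8 Ω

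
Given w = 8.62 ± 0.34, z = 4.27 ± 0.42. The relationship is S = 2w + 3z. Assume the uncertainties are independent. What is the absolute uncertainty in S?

Each term contributes (cᵢ δxᵢ)² to (δS)²:
  (2·δw)² = 0.462;  (3·δz)² = 1.59
δS = √(2.05) = 1.43

1.43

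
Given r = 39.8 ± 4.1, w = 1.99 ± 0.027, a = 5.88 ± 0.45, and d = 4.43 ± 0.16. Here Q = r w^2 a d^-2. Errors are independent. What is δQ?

7.07

Q is a product of powers, so relative uncertainties combine in quadrature:
  (1·δr/r)² = (1×0.103)² = 0.0106;  (2·δw/w)² = (2×0.0136)² = 0.000736;  (1·δa/a)² = (1×0.0765)² = 0.00586;  (-2·δd/d)² = (-2×0.0361)² = 0.00522
δQ/Q = √(0.0224) = 0.150
Q = 47.2, so δQ = 0.150 × 47.2 = 7.07.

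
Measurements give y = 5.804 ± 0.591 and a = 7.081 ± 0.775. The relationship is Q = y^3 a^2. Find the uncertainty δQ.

3680

Relative error in a monomial: (δQ/Q)² = Σ (nᵢ · δxᵢ/xᵢ)².
  (3·δy/y)² = (3×0.102)² = 0.0933;  (2·δa/a)² = (2×0.109)² = 0.0479
δQ/Q = √(0.141) = 0.376
Q = 9803, so δQ = 0.376 × 9803 = 3680.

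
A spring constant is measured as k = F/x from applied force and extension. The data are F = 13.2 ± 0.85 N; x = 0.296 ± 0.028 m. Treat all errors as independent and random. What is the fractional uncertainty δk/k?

For a monomial k ∝ F, x^-1, fractional errors add in quadrature:
  (1·δF/F)² = (1×0.0644)² = 0.00415;  (-1·δx/x)² = (-1×0.0946)² = 0.00895
δk/k = √(0.0131) = 0.114

0.114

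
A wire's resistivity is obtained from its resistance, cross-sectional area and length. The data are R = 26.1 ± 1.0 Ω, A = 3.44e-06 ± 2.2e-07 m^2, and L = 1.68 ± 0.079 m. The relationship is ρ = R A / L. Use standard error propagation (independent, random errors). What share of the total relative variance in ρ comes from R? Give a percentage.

(δρ/ρ)² = (1·δR/R)² + (1·δA/A)² + (-1·δL/L)²
  R term: (1×0.0383)² = 0.00147
  A term: (1×0.0640)² = 0.00409
  L term: (-1×0.0470)² = 0.00221
Total = 0.00777. Share from R = 0.00147/0.00777 = 0.189.

18.9%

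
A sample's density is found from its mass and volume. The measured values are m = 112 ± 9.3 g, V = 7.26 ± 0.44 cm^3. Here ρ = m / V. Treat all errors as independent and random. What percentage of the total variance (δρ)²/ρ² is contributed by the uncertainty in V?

(δρ/ρ)² = (1·δm/m)² + (-1·δV/V)²
  m term: (1×0.0830)² = 0.00689
  V term: (-1×0.0606)² = 0.00367
Total = 0.0106. Share from V = 0.00367/0.0106 = 0.348.

34.8%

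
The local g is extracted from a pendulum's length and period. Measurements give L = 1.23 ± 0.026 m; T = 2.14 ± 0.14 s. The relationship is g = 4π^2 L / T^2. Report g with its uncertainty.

10.6 ± 1.41 m/s^2

Since g is a product/quotient, work with relative uncertainties:
  (1·δL/L)² = (1×0.0211)² = 0.000447;  (-2·δT/T)² = (-2×0.0654)² = 0.0171
δg/g = √(0.0176) = 0.133
g = 10.6 m/s^2, so δg = 0.133 × 10.6 = 1.41 m/s^2.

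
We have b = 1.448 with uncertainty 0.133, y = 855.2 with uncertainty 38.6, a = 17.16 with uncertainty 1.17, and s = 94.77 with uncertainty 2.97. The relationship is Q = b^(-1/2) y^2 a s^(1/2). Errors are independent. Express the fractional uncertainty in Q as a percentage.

12.3%

Relative error in a monomial: (δQ/Q)² = Σ (nᵢ · δxᵢ/xᵢ)².
  (−½·δb/b)² = (-0.5×0.0919)² = 0.00211;  (2·δy/y)² = (2×0.0451)² = 0.00815;  (1·δa/a)² = (1×0.0682)² = 0.00465;  (½·δs/s)² = (0.5×0.0313)² = 0.000246
δQ/Q = √(0.0152) = 0.123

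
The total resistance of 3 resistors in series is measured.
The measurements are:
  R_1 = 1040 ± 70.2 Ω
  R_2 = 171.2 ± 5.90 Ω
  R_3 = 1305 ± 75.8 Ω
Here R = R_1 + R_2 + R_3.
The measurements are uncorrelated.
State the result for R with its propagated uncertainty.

2516 ± 103 Ω

Each term contributes (cᵢ δxᵢ)² to (δR)²:
  (δR_1)² = 4930;  (δR_2)² = 34.8;  (δR_3)² = 5750
δR = √(10700) = 103 Ω
R = 2516 Ω.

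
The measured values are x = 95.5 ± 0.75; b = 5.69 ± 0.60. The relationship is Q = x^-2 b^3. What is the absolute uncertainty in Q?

0.00640

Each factor contributes (exponent × relative error)² to (δQ/Q)²:
  (-2·δx/x)² = (-2×0.00785)² = 0.000247;  (3·δb/b)² = (3×0.105)² = 0.100
δQ/Q = √(0.100) = 0.317
Q = 0.0202, so δQ = 0.317 × 0.0202 = 0.00640.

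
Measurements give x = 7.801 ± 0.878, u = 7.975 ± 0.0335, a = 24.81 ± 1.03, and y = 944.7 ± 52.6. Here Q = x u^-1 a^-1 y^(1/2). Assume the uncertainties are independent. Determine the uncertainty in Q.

Since Q is a product/quotient, work with relative uncertainties:
  (1·δx/x)² = (1×0.113)² = 0.0127;  (-1·δu/u)² = (-1×0.00420)² = 1.76e-05;  (-1·δa/a)² = (-1×0.0415)² = 0.00172;  (½·δy/y)² = (0.5×0.0557)² = 0.000775
δQ/Q = √(0.0152) = 0.123
Q = 1.212, so δQ = 0.123 × 1.212 = 0.149.

0.149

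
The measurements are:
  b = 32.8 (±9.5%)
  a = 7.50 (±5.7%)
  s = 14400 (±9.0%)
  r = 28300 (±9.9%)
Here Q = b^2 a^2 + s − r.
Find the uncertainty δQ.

13800

Let p = b^2·a^2 = 60500. δp/p = √((2·δb/b)² + (2·δa/a)²) = √(0.0361 + 0.0130) = 0.222, so δp = 13400.
Q = p + s − r: δQ = √(δp² + δs² + δr²) = √(1.8e+08 + 1.68e+06 + 7.85e+06) = 13800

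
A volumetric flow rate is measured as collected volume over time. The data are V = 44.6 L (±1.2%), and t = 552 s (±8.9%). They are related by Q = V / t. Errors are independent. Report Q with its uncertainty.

0.0808 ± 0.00726 L/s

Relative error in a monomial: (δQ/Q)² = Σ (nᵢ · δxᵢ/xᵢ)².
  (1·δV/V)² = (1×0.0120)² = 0.000144;  (-1·δt/t)² = (-1×0.0890)² = 0.00792
δQ/Q = √(0.00807) = 0.0898
Q = 0.0808 L/s, so δQ = 0.0898 × 0.0808 = 0.00726 L/s.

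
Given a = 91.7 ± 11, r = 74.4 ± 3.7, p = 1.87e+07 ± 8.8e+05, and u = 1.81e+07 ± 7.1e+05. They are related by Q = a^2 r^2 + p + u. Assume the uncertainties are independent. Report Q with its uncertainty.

Let w = a^2·r^2 = 4.65e+07. δw/w = √((2·δa/a)² + (2·δr/r)²) = √(0.0576 + 0.00989) = 0.260, so δw = 1.21e+07.
Q = w + p + u: δQ = √(δw² + δp² + δu²) = √(1.46e+14 + 7.74e+11 + 5.04e+11) = 1.21e+07
Q = 8.33e+07.

(8.33 ± 1.21) × 10^7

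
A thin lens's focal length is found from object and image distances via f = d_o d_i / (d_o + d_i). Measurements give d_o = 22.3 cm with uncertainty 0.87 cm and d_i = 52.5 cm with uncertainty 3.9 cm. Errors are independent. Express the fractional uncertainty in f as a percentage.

∂f/∂d_o = (d_i/(d_o+d_i))² = 0.493;  ∂f/∂d_i = (d_o/(d_o+d_i))² = 0.0889
δf = √((∂f/∂d_o · δd_o)² + (∂f/∂d_i · δd_i)²) = √(0.184 + 0.120) = 0.551 cm
f = 15.7 cm, so δf/f = 0.551/15.7 = 0.0352.

3.52%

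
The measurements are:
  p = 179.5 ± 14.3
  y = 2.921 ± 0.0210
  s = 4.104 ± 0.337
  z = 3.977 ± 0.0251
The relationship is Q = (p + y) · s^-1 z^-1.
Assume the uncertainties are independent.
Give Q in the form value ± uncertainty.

Let u = p + y = 182.4. δu = √(δp² + δy²) = √(204 + 0.000441) = 14.3, so δu/u = 0.0784.
Q is then a monomial in u, s, z:
δQ/Q = √((δu/u)² + (-1·δs/s)² + (-1·δz/z)²) = √(0.00615 + 0.00674 + 3.98e-05) = 0.114
Q = 11.18, so δQ = 0.114 × 11.18 = 1.27.

11.18 ± 1.27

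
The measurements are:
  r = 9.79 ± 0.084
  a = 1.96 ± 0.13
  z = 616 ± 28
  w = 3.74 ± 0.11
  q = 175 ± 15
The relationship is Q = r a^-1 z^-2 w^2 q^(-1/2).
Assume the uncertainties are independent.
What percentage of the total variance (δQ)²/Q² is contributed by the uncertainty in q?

10.2%

(δQ/Q)² = (1·δr/r)² + (-1·δa/a)² + (-2·δz/z)² + (2·δw/w)² + (−½·δq/q)²
  r term: (1×0.00858)² = 7.36e-05
  a term: (-1×0.0663)² = 0.00440
  z term: (-2×0.0455)² = 0.00826
  w term: (2×0.0294)² = 0.00346
  q term: (-0.5×0.0857)² = 0.00184
Total = 0.0180. Share from q = 0.00184/0.0180 = 0.102.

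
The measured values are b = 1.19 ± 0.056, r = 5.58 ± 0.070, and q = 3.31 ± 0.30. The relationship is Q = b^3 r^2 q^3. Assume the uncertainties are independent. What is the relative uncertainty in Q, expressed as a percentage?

30.7%

Q is a product of powers, so relative uncertainties combine in quadrature:
  (3·δb/b)² = (3×0.0471)² = 0.0199;  (2·δr/r)² = (2×0.0125)² = 0.000629;  (3·δq/q)² = (3×0.0906)² = 0.0739
δQ/Q = √(0.0945) = 0.307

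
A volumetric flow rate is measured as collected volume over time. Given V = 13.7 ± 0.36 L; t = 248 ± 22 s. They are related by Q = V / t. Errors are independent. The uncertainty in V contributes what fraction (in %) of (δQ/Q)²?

(δQ/Q)² = (1·δV/V)² + (-1·δt/t)²
  V term: (1×0.0263)² = 0.000691
  t term: (-1×0.0887)² = 0.00787
Total = 0.00856. Share from V = 0.000691/0.00856 = 0.0807.

8.07%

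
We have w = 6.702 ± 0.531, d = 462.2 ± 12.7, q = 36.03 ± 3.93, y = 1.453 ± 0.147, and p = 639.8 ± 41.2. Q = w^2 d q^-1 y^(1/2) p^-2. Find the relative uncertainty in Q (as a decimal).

Q is a product of powers, so relative uncertainties combine in quadrature:
  (2·δw/w)² = (2×0.0792)² = 0.0251;  (1·δd/d)² = (1×0.0275)² = 0.000755;  (-1·δq/q)² = (-1×0.109)² = 0.0119;  (½·δy/y)² = (0.5×0.101)² = 0.00256;  (-2·δp/p)² = (-2×0.0644)² = 0.0166
δQ/Q = √(0.0569) = 0.239

0.239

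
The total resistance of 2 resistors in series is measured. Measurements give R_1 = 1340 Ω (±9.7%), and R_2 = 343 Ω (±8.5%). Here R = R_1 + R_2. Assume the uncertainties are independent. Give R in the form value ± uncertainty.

1680 ± 133 Ω

For a sum/difference, combine absolute errors in quadrature:
  (δR_1)² = 16900;  (δR_2)² = 850
δR = √(17700) = 133 Ω
R = 1680 Ω.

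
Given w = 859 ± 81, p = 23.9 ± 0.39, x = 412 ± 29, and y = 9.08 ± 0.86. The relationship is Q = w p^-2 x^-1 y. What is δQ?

0.00512

Products/powers → add relative errors in quadrature, weighted by exponent:
  (1·δw/w)² = (1×0.0943)² = 0.00889;  (-2·δp/p)² = (-2×0.0163)² = 0.00107;  (-1·δx/x)² = (-1×0.0704)² = 0.00495;  (1·δy/y)² = (1×0.0947)² = 0.00897
δQ/Q = √(0.0239) = 0.155
Q = 0.0331, so δQ = 0.155 × 0.0331 = 0.00512.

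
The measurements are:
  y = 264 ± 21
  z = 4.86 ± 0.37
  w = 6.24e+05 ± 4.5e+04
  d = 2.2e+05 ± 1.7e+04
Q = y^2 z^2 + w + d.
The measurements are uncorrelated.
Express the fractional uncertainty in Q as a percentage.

Let p = y^2·z^2 = 1.65e+06. δp/p = √((2·δy/y)² + (2·δz/z)²) = √(0.0253 + 0.0232) = 0.220, so δp = 3.63e+05.
Q = p + w + d: δQ = √(δp² + δw² + δd²) = √(1.31e+11 + 2.02e+09 + 2.89e+08) = 3.66e+05
Q = 2.49e+06, so δQ/Q = 3.66e+05/2.49e+06 = 0.147.

14.7%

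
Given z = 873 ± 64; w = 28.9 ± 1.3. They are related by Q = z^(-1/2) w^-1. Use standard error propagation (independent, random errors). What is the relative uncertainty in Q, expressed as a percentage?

Since Q is a product/quotient, work with relative uncertainties:
  (−½·δz/z)² = (-0.5×0.0733)² = 0.00134;  (-1·δw/w)² = (-1×0.0450)² = 0.00202
δQ/Q = √(0.00337) = 0.0580

5.80%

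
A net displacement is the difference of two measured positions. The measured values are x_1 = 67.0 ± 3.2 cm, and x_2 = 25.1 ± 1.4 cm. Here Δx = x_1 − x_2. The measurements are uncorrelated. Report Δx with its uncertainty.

For a sum/difference, combine absolute errors in quadrature:
  (δx_1)² = 10.2;  (δx_2)² = 1.96
δΔx = √(12.2) = 3.49 cm
Δx = 41.9 cm.

41.9 ± 3.49 cm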